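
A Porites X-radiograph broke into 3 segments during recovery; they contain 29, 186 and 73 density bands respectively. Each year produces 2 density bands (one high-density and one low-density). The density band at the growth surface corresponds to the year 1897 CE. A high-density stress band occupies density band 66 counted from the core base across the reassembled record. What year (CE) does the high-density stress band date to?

Total density bands = 29 + 186 + 73 = 288.
288 − 66 = 222 density bands lie beyond the high-density stress band toward the growth surface.
With 2 density bands per year, 222 / 2 = 111 years.
The density band at the growth surface is 1897 CE, so the high-density stress band dates to 1897 − 111 = 1786 CE.

1786 CE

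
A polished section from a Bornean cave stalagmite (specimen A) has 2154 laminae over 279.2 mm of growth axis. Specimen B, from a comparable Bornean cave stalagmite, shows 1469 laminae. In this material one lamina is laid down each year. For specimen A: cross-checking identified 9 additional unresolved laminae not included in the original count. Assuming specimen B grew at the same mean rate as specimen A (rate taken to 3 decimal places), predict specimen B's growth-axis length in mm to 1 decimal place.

189.5 mm

Specimen A: true lamina count = 2154 + 9 = 2163.
A: Mean rate = 279.2 mm / 2163 years ≈ 0.129 mm per year.
B's length ≈ 0.129 × 1469 = 189.5 mm.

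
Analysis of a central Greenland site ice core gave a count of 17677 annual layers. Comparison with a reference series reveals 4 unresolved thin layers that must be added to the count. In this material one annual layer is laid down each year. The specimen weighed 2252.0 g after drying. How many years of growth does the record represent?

Adjusted count: 17677 + 4 = 17681 annual layers.
One annual layer per year makes the duration 17681 years.

17681 years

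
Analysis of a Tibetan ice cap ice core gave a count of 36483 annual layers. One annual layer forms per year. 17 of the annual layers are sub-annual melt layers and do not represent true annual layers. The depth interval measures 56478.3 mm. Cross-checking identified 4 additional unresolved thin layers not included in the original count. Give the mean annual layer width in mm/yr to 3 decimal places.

1.549 mm/yr

True annual layer count = 36483 − 17 + 4 = 36470.
Mean rate = 56478.3 mm / 36470 years ≈ 1.549 mm/yr.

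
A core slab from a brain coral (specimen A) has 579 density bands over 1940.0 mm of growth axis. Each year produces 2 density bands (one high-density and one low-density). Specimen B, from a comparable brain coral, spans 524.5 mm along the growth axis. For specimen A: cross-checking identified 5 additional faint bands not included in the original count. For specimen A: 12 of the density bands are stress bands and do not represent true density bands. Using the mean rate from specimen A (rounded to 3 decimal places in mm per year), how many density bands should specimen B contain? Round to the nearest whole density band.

Specimen A: adjusted count: 579 − 12 + 5 = 572 density bands.
Specimen A: with 2 density bands per year, 572 / 2 = 286 years.
A: 1940.0 mm over 286 years gives 1940.0 / 286 ≈ 6.783 mm per year.
Specimen B: 524.5 mm / 6.783 mm per year = 77.33 years; at 2 density bands per year that is 77.33 × 2 ≈ 155 density bands.

155 density bands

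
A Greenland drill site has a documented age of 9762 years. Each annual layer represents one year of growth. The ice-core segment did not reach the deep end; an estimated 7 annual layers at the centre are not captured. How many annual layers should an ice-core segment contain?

9755 annual layers

One annual layer per year gives 9762 annual layers over 9762 years.
Subtracting the 7 annual layers not captured gives 9762 − 7 = 9755 annual layers in the record.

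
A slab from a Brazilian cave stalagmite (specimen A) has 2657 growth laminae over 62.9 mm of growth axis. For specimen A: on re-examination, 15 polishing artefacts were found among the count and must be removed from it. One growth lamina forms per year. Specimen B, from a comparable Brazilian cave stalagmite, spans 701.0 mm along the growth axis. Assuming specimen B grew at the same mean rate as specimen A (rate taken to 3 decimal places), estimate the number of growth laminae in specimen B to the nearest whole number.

Specimen A: adjusted count: 2657 − 15 = 2642 growth laminae.
A: Mean rate = 62.9 mm / 2642 years ≈ 0.024 mm/year.
B spans 701.0 / 0.024 = 29208.33 years ≈ 29208 growth laminae.

29208 growth laminae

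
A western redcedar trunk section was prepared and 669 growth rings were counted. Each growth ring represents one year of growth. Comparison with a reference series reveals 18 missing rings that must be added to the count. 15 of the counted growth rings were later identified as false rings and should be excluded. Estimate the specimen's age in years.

672 years

After corrections the count is 669 − 15 + 18 = 672 growth rings.
At one growth ring per year, that is 672 years.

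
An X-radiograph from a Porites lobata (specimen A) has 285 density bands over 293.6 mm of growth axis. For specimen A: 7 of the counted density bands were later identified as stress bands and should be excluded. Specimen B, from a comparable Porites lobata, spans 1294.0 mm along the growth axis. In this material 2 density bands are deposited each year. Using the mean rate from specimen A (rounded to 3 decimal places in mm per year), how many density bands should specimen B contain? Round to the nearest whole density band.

1225 density bands

Specimen A: adjusted count: 285 − 7 = 278 density bands.
Specimen A: with 2 density bands per year, 278 / 2 = 139 years.
A: 293.6 mm over 139 years gives 293.6 / 139 ≈ 2.112 mm per year.
For B, 1294.0 / 2.112 = 612.69 years; at 2 density bands per year that is 612.69 × 2 ≈ 1225 density bands.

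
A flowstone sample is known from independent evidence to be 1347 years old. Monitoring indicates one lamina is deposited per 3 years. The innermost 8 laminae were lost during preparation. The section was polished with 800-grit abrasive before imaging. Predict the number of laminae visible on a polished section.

441 laminae

At 3 years per lamina, 1347 / 3 = 449 laminae are expected.
449 − 8 missed = 441 laminae expected in the prepared section.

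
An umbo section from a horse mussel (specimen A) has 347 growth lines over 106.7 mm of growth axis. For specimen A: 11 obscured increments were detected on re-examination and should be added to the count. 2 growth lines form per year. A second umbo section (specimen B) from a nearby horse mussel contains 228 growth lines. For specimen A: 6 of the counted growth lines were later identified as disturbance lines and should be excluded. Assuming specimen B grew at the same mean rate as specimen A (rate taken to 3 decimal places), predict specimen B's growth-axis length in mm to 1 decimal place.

Specimen A: after corrections the count is 347 − 6 + 11 = 352 growth lines.
Specimen A: dividing by 2 growth lines per year: 352 / 2 = 176 years.
A: 106.7 mm over 176 years gives 106.7 / 176 ≈ 0.606 mm/year.
Specimen B: with 2 growth lines per year, 228 / 2 = 114 years. B's length ≈ 0.606 × 114 = 69.1 mm.

69.1 mm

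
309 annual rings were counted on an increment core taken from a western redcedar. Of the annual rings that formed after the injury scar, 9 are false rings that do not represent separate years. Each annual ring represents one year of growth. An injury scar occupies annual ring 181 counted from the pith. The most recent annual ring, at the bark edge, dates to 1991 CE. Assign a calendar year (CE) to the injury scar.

1872 CE

309 − 181 = 128 annual rings lie beyond the injury scar toward the bark edge.
Excluding 9 false annual rings: 128 − 9 = 119.
The annual ring at the bark edge is 1991 CE, so the injury scar dates to 1991 − 119 = 1872 CE.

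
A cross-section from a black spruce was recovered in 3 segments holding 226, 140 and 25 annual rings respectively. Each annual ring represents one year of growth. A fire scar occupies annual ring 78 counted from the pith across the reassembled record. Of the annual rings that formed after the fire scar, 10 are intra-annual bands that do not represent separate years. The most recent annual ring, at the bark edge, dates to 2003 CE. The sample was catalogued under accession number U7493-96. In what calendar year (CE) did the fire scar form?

Total annual rings = 226 + 140 + 25 = 391.
391 − 78 = 313 annual rings lie beyond the fire scar toward the bark edge.
313 − 10 false = 303 true annual rings after the fire scar.
Counting back 303 years from 2003 CE places the fire scar in 2003 − 303 = 1700 CE.

1700 CE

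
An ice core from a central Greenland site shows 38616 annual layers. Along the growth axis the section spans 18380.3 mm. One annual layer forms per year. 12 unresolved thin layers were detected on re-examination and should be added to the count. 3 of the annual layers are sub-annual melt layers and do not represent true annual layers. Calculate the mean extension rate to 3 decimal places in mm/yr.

Correcting the raw count gives 38616 − 3 + 12 = 38625 true annual layers.
Extension rate ≈ 18380.3 / 38625 = 0.476 mm/yr.

0.476 mm/yr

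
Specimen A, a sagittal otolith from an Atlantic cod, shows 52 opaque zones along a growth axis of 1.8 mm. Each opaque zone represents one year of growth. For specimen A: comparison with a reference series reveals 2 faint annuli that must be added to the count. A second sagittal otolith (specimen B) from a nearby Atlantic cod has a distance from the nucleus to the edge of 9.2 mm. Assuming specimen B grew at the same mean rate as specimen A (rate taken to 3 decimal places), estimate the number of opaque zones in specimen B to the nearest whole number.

279 opaque zones

Specimen A: adjusted count: 52 + 2 = 54 opaque zones.
A: Mean rate = 1.8 mm / 54 years ≈ 0.033 mm/yr.
B spans 9.2 / 0.033 = 278.79 years ≈ 279 opaque zones.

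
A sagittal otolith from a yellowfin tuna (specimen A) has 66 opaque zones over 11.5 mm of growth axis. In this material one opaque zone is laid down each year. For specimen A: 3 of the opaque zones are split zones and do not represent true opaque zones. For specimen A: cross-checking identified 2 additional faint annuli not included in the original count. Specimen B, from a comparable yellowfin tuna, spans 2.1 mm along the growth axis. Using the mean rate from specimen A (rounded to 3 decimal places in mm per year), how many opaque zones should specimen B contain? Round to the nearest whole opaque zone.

12 opaque zones

Specimen A: after corrections the count is 66 − 3 + 2 = 65 opaque zones.
A: Extension rate ≈ 11.5 / 65 = 0.177 mm/yr.
For B, 2.1 / 0.177 = 11.86 years ≈ 12 opaque zones.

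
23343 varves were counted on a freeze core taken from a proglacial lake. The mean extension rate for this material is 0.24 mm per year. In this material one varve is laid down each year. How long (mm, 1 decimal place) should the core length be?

The record spans 23343 years at 0.24 mm per year.
Predicted length = 0.24 mm/year × 23343 years = 5602.3 mm.

5602.3 mm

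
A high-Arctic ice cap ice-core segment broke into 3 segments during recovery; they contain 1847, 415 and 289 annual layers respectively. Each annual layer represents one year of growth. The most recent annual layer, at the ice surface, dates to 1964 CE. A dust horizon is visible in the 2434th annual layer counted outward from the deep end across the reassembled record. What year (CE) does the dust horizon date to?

Total annual layers = 1847 + 415 + 289 = 2551.
The dust horizon sits at annual layer 2434 from the deep end, so 2551 − 2434 = 117 annual layers formed after it.
1964 − 117 = 1847 CE.

1847 CE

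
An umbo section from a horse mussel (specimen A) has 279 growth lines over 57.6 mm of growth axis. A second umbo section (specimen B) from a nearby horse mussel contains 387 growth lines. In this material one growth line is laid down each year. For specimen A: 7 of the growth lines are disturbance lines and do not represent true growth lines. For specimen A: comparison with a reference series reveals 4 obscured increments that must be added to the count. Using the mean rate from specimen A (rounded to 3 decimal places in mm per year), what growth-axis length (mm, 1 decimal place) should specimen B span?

80.9 mm

Specimen A: correcting the raw count gives 279 − 7 + 4 = 276 true growth lines.
A: 57.6 mm over 276 years gives 57.6 / 276 ≈ 0.209 mm per year.
Length of B = 0.209 × 387 = 80.9 mm.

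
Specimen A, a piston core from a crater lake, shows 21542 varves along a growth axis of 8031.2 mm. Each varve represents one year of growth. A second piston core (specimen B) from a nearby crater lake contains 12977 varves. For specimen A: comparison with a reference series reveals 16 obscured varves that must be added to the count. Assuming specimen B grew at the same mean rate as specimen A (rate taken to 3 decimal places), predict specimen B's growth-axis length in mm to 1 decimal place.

4840.4 mm

Specimen A: correcting the raw count gives 21542 + 16 = 21558 true varves.
A: Mean rate = 8031.2 mm / 21558 years ≈ 0.373 mm/yr.
For B, 0.373 mm/year × 12977 years = 4840.4 mm.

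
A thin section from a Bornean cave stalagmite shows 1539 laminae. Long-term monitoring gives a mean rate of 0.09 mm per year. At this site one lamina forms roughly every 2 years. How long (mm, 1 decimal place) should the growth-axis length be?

277.0 mm

Multiplying by 2 years per lamina: 1539 × 2 = 3078 years.
3078 years at 0.09 mm/year gives 0.09 × 3078 = 277.0 mm.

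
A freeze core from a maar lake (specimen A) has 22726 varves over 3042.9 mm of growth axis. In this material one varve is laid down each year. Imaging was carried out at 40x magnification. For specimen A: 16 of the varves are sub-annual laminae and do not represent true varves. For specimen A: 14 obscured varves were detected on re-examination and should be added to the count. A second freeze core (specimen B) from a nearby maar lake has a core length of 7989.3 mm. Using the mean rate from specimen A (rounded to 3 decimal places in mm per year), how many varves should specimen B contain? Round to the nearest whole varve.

Specimen A: correcting the raw count gives 22726 − 16 + 14 = 22724 true varves.
A: Extension rate ≈ 3042.9 / 22724 = 0.134 mm/year.
B spans 7989.3 / 0.134 = 59621.64 years ≈ 59622 varves.

59622 varves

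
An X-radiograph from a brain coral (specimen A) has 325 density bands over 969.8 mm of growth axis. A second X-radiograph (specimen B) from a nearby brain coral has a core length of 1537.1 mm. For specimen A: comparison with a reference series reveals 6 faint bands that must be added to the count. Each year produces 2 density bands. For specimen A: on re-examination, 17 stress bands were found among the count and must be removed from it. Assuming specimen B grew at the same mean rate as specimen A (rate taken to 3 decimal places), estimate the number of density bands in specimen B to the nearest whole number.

Specimen A: true density band count = 325 − 17 + 6 = 314.
Specimen A: with 2 density bands per year, 314 / 2 = 157 years.
A: 969.8 mm over 157 years gives 969.8 / 157 ≈ 6.177 mm per year.
For B, 1537.1 / 6.177 = 248.84 years; at 2 density bands per year that is 248.84 × 2 ≈ 498 density bands.

498 density bands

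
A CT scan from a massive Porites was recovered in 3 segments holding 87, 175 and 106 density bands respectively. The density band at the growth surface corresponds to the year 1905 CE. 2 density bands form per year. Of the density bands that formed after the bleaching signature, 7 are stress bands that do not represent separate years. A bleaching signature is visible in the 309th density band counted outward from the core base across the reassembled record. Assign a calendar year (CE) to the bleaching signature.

1879 CE

Total density bands = 87 + 175 + 106 = 368.
Between density band 309 and the growth surface there are 368 − 309 = 59 density bands.
59 − 7 false = 52 true density bands after the bleaching signature.
With 2 density bands per year, 52 / 2 = 26 years.
The density band at the growth surface is 1905 CE, so the bleaching signature dates to 1905 − 26 = 1879 CE.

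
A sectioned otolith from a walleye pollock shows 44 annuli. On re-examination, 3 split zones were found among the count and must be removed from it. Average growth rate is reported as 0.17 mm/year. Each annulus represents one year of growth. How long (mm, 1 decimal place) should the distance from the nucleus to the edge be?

True annulus count = 44 − 3 = 41.
Length ≈ 0.17 × 41 = 7.0 mm.

7.0 mm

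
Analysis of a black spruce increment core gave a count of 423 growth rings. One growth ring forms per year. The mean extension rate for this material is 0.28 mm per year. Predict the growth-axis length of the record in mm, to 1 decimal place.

118.4 mm

423 years of growth are recorded.
Predicted length = 0.28 mm/year × 423 years = 118.4 mm.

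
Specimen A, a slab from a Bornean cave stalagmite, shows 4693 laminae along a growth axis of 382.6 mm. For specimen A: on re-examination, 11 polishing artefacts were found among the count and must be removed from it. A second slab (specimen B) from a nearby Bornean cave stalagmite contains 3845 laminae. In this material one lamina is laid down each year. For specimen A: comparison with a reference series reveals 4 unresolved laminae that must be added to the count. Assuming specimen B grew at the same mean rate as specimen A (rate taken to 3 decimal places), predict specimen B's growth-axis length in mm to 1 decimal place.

Specimen A: adjusted count: 4693 − 11 + 4 = 4686 laminae.
A: 382.6 mm over 4686 years gives 382.6 / 4686 ≈ 0.082 mm/yr.
B's length ≈ 0.082 × 3845 = 315.3 mm.

315.3 mm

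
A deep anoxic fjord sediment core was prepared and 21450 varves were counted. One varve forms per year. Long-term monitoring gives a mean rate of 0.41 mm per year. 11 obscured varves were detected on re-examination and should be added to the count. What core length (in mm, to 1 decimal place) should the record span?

Adjusted count: 21450 + 11 = 21461 varves.
Length ≈ 0.41 × 21461 = 8799.0 mm.

8799.0 mm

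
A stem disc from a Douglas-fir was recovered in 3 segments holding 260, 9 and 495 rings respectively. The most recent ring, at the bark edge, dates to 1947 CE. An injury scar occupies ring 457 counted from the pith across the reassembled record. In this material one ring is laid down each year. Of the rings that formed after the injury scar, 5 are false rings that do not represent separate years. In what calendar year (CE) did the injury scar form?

1645 CE

Total rings = 260 + 9 + 495 = 764.
764 − 457 = 307 rings lie beyond the injury scar toward the bark edge.
Removing the 5 false rings leaves 307 − 5 = 302 true rings beyond the injury scar.
Counting back 302 years from 1947 CE places the injury scar in 1947 − 302 = 1645 CE.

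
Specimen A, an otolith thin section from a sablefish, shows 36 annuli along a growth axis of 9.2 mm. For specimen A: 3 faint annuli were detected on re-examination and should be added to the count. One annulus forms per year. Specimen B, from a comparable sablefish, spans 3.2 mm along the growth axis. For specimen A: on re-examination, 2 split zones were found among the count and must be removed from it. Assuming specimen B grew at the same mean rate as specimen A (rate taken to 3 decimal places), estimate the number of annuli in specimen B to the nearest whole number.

Specimen A: adjusted count: 36 − 2 + 3 = 37 annuli.
A: Mean rate = 9.2 mm / 37 years ≈ 0.249 mm/yr.
For B, 3.2 / 0.249 = 12.85 years ≈ 13 annuli.

13 annuli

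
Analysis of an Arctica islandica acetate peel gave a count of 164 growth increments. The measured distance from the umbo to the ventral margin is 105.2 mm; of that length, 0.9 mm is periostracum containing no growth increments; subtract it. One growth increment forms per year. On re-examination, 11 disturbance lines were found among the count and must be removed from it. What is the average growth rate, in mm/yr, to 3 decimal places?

Correcting the raw count gives 164 − 11 = 153 true growth increments.
Removing the 0.9 mm offcut leaves 105.2 − 0.9 = 104.3 mm.
104.3 mm over 153 years gives 104.3 / 153 ≈ 0.682 mm/yr.

0.682 mm/yr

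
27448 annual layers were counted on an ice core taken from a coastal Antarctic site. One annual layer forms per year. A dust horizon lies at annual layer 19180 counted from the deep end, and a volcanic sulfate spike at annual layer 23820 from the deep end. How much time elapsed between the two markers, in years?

4640 years

The two markers are separated by 23820 − 19180 = 4640 annual layers.
One annual layer per year makes the interval 4640 years.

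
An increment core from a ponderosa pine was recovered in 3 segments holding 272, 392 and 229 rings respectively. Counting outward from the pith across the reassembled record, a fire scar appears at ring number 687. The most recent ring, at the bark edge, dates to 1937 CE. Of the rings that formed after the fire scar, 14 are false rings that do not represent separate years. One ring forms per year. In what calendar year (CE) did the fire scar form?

1745 CE

Total rings = 272 + 392 + 229 = 893.
Between ring 687 and the bark edge there are 893 − 687 = 206 rings.
Excluding 14 false rings: 206 − 14 = 192.
Counting back 192 years from 1937 CE places the fire scar in 1937 − 192 = 1745 CE.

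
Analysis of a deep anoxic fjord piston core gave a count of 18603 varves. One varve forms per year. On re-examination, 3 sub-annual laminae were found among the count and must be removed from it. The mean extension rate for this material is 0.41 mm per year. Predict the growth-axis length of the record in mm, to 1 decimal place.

Correcting the raw count gives 18603 − 3 = 18600 true varves.
18600 years at 0.41 mm/year gives 0.41 × 18600 = 7626.0 mm.

7626.0 mm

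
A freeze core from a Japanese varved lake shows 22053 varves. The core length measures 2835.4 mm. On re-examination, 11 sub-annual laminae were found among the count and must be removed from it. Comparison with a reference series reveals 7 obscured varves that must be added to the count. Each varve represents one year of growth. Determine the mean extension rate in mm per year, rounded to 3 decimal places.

0.129 mm per year

Correcting the raw count gives 22053 − 11 + 7 = 22049 true varves.
2835.4 mm over 22049 years gives 2835.4 / 22049 ≈ 0.129 mm per year.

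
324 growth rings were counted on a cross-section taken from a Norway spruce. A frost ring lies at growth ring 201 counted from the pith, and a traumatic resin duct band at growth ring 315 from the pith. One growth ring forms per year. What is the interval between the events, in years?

Separation: 315 − 201 = 114 growth rings.
One growth ring per year makes the interval 114 years.

114 years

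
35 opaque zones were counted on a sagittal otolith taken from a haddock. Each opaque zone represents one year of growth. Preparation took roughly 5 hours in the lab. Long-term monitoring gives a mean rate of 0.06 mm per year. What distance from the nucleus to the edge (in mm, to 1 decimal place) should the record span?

35 years of growth are recorded.
Predicted length = 0.06 mm/year × 35 years = 2.1 mm.

2.1 mm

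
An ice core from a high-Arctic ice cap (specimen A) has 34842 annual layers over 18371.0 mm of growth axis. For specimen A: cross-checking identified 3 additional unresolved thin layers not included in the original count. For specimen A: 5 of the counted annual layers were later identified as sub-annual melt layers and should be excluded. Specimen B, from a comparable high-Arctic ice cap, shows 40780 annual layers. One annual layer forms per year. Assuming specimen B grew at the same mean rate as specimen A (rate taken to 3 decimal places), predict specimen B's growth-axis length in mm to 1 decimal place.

21491.1 mm

Specimen A: after corrections the count is 34842 − 5 + 3 = 34840 annual layers.
A: Mean rate = 18371.0 mm / 34840 years ≈ 0.527 mm/yr.
Length of B = 0.527 × 40780 = 21491.1 mm.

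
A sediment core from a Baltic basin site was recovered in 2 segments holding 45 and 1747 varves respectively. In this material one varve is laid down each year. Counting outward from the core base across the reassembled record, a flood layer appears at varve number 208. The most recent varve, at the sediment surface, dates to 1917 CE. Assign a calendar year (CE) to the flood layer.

Total varves = 45 + 1747 = 1792.
Between varve 208 and the sediment surface there are 1792 − 208 = 1584 varves.
Counting back 1584 years from 1917 CE places the flood layer in 1917 − 1584 = 333 CE.

333 CE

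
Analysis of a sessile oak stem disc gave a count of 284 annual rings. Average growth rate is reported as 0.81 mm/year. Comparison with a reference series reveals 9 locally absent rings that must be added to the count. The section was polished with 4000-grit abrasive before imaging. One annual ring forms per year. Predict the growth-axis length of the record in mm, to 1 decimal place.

Correcting the raw count gives 284 + 9 = 293 true annual rings.
Length ≈ 0.81 × 293 = 237.3 mm.

237.3 mm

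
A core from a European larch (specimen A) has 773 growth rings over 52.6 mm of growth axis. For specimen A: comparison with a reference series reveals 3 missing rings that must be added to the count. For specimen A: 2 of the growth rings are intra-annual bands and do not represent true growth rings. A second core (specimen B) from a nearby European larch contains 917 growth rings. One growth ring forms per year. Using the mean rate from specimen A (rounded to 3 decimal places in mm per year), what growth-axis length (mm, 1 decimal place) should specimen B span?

Specimen A: correcting the raw count gives 773 − 2 + 3 = 774 true growth rings.
A: Extension rate ≈ 52.6 / 774 = 0.068 mm/yr.
B's length ≈ 0.068 × 917 = 62.4 mm.

62.4 mm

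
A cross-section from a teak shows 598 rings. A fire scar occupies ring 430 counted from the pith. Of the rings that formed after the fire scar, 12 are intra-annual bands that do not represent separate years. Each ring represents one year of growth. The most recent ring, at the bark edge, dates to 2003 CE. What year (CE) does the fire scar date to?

The fire scar sits at ring 430 from the pith, so 598 − 430 = 168 rings formed after it.
168 − 12 false = 156 true rings after the fire scar.
Counting back 156 years from 2003 CE places the fire scar in 2003 − 156 = 1847 CE.

1847 CE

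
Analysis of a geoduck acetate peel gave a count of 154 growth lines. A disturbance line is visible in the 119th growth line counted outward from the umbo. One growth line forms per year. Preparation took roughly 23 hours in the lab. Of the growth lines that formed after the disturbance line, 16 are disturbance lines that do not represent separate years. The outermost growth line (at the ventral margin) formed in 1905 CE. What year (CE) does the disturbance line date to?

1886 CE

Between growth line 119 and the ventral margin there are 154 − 119 = 35 growth lines.
Removing the 16 false growth lines leaves 35 − 16 = 19 true growth lines beyond the disturbance line.
The growth line at the ventral margin is 1905 CE, so the disturbance line dates to 1905 − 19 = 1886 CE.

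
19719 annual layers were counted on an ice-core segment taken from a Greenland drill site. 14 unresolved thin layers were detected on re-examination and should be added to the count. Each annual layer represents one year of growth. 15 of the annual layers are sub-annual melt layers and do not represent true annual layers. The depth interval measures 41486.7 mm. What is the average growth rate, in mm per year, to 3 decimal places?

True annual layer count = 19719 − 15 + 14 = 19718.
Mean rate = 41486.7 mm / 19718 years ≈ 2.104 mm per year.

2.104 mm per year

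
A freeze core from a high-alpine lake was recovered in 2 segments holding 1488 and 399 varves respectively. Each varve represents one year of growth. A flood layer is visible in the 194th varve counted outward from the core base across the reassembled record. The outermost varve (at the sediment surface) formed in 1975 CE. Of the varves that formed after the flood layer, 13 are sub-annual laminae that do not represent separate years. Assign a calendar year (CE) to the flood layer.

Total varves = 1488 + 399 = 1887.
The flood layer sits at varve 194 from the core base, so 1887 − 194 = 1693 varves formed after it.
1693 − 13 false = 1680 true varves after the flood layer.
The varve at the sediment surface is 1975 CE, so the flood layer dates to 1975 − 1680 = 295 CE.

295 CE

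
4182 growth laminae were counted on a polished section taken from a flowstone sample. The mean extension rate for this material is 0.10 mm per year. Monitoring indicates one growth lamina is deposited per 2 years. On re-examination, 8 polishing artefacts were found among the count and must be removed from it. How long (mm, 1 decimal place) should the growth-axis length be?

True growth lamina count = 4182 − 8 = 4174.
Multiplying by 2 years per growth lamina: 4174 × 2 = 8348 years.
Length ≈ 0.10 × 8348 = 834.8 mm.

834.8 mm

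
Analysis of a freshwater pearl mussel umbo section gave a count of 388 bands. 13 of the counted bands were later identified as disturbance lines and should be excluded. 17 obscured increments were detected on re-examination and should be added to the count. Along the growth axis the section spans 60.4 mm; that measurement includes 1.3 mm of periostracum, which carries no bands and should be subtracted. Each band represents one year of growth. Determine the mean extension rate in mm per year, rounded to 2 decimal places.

0.15 mm per year

After corrections the count is 388 − 13 + 17 = 392 bands.
Net length = 60.4 − 1.3 = 59.1 mm.
Extension rate ≈ 59.1 / 392 = 0.15 mm per year.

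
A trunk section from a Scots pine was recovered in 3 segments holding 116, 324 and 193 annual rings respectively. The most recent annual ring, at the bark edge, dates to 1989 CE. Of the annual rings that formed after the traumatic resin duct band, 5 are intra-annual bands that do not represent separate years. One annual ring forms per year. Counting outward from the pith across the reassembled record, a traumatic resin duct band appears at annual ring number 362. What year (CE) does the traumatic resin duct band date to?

1723 CE

Total annual rings = 116 + 324 + 193 = 633.
Between annual ring 362 and the bark edge there are 633 − 362 = 271 annual rings.
Removing the 5 false annual rings leaves 271 − 5 = 266 true annual rings beyond the traumatic resin duct band.
1989 − 266 = 1723 CE.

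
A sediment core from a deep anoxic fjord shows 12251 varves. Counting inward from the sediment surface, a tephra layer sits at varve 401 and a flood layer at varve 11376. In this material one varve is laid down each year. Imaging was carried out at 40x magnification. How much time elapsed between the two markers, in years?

10975 years

11376 − 401 = 10975 varves lie between the two events.
At one varve per year, 10975 years elapsed between them.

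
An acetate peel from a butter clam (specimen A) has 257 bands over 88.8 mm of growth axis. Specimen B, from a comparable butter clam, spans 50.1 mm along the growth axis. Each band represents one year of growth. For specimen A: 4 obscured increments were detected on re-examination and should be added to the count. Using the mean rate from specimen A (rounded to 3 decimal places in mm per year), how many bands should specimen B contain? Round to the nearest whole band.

147 bands

Specimen A: true band count = 257 + 4 = 261.
A: 88.8 mm over 261 years gives 88.8 / 261 ≈ 0.340 mm/yr.
Specimen B: 50.1 mm / 0.340 mm per year = 147.35 years ≈ 147 bands.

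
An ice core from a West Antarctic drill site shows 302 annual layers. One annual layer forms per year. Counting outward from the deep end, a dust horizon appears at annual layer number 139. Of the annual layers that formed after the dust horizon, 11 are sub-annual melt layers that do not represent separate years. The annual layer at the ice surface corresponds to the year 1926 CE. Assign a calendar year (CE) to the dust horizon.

1774 CE

302 − 139 = 163 annual layers lie beyond the dust horizon toward the ice surface.
Removing the 11 false annual layers leaves 163 − 11 = 152 true annual layers beyond the dust horizon.
1926 − 152 = 1774 CE.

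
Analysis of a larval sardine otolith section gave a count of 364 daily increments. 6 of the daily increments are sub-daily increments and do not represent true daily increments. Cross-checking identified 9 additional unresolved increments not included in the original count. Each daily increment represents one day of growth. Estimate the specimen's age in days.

367 d

True daily increment count = 364 − 6 + 9 = 367.
One daily increment per day makes the duration 367 days.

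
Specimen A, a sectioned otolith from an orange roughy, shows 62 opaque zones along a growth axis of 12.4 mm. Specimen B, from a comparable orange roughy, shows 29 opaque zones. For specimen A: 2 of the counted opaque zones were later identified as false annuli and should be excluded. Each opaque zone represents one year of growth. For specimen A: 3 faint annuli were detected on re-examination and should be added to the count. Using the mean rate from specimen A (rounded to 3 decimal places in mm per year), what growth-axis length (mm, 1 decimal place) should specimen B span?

5.7 mm

Specimen A: adjusted count: 62 − 2 + 3 = 63 opaque zones.
A: Extension rate ≈ 12.4 / 63 = 0.197 mm per year.
B's length ≈ 0.197 × 29 = 5.7 mm.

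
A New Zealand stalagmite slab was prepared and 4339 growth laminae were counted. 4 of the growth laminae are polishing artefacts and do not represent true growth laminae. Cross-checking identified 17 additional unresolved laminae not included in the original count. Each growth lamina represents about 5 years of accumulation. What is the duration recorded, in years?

21760 yr

Adjusted count: 4339 − 4 + 17 = 4352 growth laminae.
Multiplying by 5 years per growth lamina: 4352 × 5 = 21760 years.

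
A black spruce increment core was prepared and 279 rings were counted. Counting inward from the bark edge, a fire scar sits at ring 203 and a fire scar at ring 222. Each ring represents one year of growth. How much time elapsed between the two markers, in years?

Separation: 222 − 203 = 19 rings.
At one ring per year, 19 years elapsed between them.

19 yr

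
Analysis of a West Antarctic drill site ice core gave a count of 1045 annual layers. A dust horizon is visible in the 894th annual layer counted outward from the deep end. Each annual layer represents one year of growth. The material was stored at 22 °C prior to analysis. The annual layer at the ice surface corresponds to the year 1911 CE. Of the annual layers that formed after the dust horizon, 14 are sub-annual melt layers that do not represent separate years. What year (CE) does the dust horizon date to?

1774 CE

1045 − 894 = 151 annual layers lie beyond the dust horizon toward the ice surface.
Removing the 14 false annual layers leaves 151 − 14 = 137 true annual layers beyond the dust horizon.
1911 − 137 = 1774 CE.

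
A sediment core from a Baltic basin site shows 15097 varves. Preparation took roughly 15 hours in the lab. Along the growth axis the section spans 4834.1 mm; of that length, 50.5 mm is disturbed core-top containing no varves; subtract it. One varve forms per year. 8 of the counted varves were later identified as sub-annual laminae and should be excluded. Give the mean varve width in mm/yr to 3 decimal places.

0.317 mm/yr

True varve count = 15097 − 8 = 15089.
The growth record spans 4834.1 − 50.5 = 4783.6 mm.
4783.6 mm over 15089 years gives 4783.6 / 15089 ≈ 0.317 mm/yr.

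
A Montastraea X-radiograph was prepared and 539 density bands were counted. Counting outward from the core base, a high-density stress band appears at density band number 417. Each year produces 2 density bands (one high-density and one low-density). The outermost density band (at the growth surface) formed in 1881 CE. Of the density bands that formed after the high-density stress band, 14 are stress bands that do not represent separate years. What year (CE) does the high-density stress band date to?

Between density band 417 and the growth surface there are 539 − 417 = 122 density bands.
Excluding 14 false density bands: 122 − 14 = 108.
With 2 density bands per year, 108 / 2 = 54 years.
The density band at the growth surface is 1881 CE, so the high-density stress band dates to 1881 − 54 = 1827 CE.

1827 CE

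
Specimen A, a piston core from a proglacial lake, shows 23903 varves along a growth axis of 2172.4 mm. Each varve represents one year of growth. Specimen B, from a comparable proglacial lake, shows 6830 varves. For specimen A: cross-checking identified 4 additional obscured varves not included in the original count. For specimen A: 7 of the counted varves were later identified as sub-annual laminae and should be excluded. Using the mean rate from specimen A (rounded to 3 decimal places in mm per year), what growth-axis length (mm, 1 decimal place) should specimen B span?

Specimen A: adjusted count: 23903 − 7 + 4 = 23900 varves.
A: Mean rate = 2172.4 mm / 23900 years ≈ 0.091 mm/year.
Length of B = 0.091 × 6830 = 621.5 mm.

621.5 mm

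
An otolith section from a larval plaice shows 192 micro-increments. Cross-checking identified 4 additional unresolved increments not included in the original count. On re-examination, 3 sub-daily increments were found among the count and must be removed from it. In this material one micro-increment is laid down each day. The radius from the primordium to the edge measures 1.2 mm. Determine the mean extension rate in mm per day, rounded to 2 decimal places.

0.01 mm per day

Correcting the raw count gives 192 − 3 + 4 = 193 true micro-increments.
Mean rate = 1.2 mm / 193 days ≈ 0.01 mm per day.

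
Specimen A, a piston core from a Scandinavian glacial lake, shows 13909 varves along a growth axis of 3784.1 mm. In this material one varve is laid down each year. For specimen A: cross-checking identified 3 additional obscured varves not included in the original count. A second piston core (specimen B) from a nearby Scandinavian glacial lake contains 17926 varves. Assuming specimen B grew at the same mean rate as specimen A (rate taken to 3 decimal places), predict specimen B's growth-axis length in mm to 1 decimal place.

Specimen A: correcting the raw count gives 13909 + 3 = 13912 true varves.
A: 3784.1 mm over 13912 years gives 3784.1 / 13912 ≈ 0.272 mm/yr.
B's length ≈ 0.272 × 17926 = 4875.9 mm.

4875.9 mm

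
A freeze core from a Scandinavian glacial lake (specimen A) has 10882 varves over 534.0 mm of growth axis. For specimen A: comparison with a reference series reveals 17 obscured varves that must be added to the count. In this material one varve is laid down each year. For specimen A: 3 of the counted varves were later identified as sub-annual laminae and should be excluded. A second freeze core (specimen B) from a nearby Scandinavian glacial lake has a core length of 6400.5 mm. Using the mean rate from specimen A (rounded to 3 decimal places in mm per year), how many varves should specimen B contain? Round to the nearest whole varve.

130622 varves

Specimen A: adjusted count: 10882 − 3 + 17 = 10896 varves.
A: 534.0 mm over 10896 years gives 534.0 / 10896 ≈ 0.049 mm/yr.
B spans 6400.5 / 0.049 = 130622.45 years ≈ 130622 varves.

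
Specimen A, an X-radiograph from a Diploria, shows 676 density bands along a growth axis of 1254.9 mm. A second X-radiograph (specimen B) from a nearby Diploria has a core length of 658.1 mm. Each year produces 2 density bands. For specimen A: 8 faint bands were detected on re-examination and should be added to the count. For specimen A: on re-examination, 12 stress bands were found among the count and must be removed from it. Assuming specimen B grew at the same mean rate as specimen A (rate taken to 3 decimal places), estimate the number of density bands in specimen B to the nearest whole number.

352 density bands

Specimen A: adjusted count: 676 − 12 + 8 = 672 density bands.
Specimen A: with 2 density bands per year, 672 / 2 = 336 years.
A: Mean rate = 1254.9 mm / 336 years ≈ 3.735 mm/yr.
For B, 658.1 / 3.735 = 176.20 years; at 2 density bands per year that is 176.20 × 2 ≈ 352 density bands.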